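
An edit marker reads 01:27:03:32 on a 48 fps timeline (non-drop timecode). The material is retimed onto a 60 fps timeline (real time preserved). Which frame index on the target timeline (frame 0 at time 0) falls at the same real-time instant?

frame 313420

Source frame index: (1×3600 + 27×60 + 3) × 48 + 32 = 250736.
Real time: 250736 / (48) = 15671/3 s.
Target frame: (15671/3) × (60) = 313420.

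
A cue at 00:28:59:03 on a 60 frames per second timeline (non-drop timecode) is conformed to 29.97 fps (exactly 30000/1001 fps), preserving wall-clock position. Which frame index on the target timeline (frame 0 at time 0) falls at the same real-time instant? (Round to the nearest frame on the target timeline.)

frame 52119

Source frame index: (0×3600 + 28×60 + 59) × 60 + 3 = 104343.
Real time: 104343 / (60) = 34781/20 s.
Target frame: (34781/20) × (30000/1001) = 52171500/1001 ≈ 52119.381 → 52119.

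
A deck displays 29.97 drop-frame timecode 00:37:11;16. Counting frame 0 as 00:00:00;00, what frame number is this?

66878

Complete 10-minute blocks: 3, each 17982 frames → 53946.
Remaining 7 whole minutes in the current block: 1800 + 6 × 1798 = 12588 frames.
Within the current minute: 11 × 30 + 16 − 2 = 344 (labels ;00/;01 skipped at this minute). Total = 53946 + 12588 + 344 = 66878.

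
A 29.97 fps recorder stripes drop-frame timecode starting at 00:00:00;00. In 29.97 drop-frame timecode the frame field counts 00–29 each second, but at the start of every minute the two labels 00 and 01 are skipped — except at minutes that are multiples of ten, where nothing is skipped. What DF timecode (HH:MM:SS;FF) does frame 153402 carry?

01:25:18;16

Each 10-minute DF block holds 10 × 60 × 30 − 9 × 2 = 17982 frames. 153402 ÷ 17982 → 8 full blocks, remainder 9546.
Within the partial block the first minute is 1800 frames and each further minute 1798, so 5 further minute boundaries passed. Total skipped labels = 18 × 8 + 2 × 5 = 154.
Non-drop label index = 153402 + 154 = 153556; at 30 labels/s that is 01:25:18:16, i.e. DF 01:25:18;16.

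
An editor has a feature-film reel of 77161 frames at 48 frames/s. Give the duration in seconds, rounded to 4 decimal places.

Running time = 77161 × 1/48 = 77161/48 s ≈ 1607.5208 s.

1607.5208 seconds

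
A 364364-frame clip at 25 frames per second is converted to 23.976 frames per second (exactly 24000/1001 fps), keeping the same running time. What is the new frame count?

349440 frames

Target frames = source frames × (target rate / source rate) = 364364 × (24000/1001)/(25) = 364364 × 960/1001 = 349440.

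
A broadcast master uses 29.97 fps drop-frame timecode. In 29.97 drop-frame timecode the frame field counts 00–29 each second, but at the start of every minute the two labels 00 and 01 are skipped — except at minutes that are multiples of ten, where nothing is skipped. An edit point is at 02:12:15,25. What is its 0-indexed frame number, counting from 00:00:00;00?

237837

Complete 10-minute blocks: 13, each 17982 frames → 233766.
Remaining 2 whole minutes in the current block: 1800 + 1 × 1798 = 3598 frames.
Within the current minute: 15 × 30 + 25 − 2 = 473 (labels ;00/;01 skipped at this minute). Total = 233766 + 3598 + 473 = 237837.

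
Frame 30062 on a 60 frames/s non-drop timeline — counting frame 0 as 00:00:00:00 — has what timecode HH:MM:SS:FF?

30062 ÷ 60 = 501 full seconds, remainder 2 frames.
501 s = 0 h 8 min 21 s.
Timecode: 00:08:21:02.

00:08:21:02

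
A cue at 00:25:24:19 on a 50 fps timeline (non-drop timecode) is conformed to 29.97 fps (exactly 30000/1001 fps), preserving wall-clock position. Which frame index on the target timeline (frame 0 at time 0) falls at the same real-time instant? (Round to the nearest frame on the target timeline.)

frame 45686

Source frame index: (0×3600 + 25×60 + 24) × 50 + 19 = 76219.
Real time: 76219 / (50) = 76219/50 s.
Target frame: (76219/50) × (30000/1001) = 319800/7 ≈ 45685.714 → 45686.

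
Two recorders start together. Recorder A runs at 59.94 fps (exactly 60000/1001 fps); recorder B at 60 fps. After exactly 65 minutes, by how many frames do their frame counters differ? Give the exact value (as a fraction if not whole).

18000/77 frames

65 min = 3900 s.
A emits 60000/1001 × 3900 = 18000000/77 frames; B emits 60 × 3900 = 234000.
Difference = 18000/77 frames (≈ 233.7662); B is ahead of A.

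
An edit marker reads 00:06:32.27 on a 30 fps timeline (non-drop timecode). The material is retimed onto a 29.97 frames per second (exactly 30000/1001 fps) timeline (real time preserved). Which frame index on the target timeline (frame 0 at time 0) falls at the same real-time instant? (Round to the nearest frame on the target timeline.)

Source frame index: (0×3600 + 6×60 + 32) × 30 + 27 = 11787.
Real time: 11787 / (30) = 3929/10 s.
Target frame: (3929/10) × (30000/1001) = 11787000/1001 ≈ 11775.225 → 11775.

frame 11775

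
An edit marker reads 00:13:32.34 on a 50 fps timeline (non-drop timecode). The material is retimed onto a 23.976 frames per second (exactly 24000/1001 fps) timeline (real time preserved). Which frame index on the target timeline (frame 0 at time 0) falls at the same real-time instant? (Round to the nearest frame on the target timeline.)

frame 19485

Source frame index: (0×3600 + 13×60 + 32) × 50 + 34 = 40634.
Real time: 40634 / (50) = 20317/25 s.
Target frame: (20317/25) × (24000/1001) = 1773120/91 ≈ 19484.835 → 19485.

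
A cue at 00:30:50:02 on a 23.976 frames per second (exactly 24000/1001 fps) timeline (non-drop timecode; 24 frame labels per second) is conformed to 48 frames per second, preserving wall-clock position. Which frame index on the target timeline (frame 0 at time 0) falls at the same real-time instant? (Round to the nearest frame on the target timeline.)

frame 88893

Source frame index: (0×3600 + 30×60 + 50) × 24 + 2 = 44402.
Real time: 44402 / (24000/1001) = 22223201/12000 s.
Target frame: (22223201/12000) × (48) = 22223201/250 ≈ 88892.804 → 88893.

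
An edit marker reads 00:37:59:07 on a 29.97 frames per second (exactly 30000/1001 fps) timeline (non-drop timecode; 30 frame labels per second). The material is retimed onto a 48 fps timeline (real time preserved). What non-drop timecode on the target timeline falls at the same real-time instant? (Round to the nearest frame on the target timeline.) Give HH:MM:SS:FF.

00:38:01:25

Source frame index: (0×3600 + 37×60 + 59) × 30 + 7 = 68377.
Real time: 68377 / (30000/1001) = 68445377/30000 s.
Target frame: (68445377/30000) × (48) = 68445377/625 ≈ 109512.603 → 109513.
At 48 labels/s: frame 109513 → 00:38:01:25.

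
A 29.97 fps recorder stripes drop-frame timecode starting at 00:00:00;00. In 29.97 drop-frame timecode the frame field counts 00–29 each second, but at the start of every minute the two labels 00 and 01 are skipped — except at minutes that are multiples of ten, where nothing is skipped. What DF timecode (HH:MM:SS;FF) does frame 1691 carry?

00:00:56;11

Ten DF minutes hold 17982 frames, so frame 1691 lies in block 0 (frames 0–17981) with 1691 frames into that block.
The block's first minute is 1800 frames and the rest 1798 each; 1691 frames reaches minute 0, so 0 × 18 + 0 × 2 = 0 labels have been skipped so far.
Adding those back, label number 1691 + 0 = 1691 at 30 labels/s is 56 s + 11 f = 0 h 0 min 56 s frame 11, i.e. 00:00:56;11.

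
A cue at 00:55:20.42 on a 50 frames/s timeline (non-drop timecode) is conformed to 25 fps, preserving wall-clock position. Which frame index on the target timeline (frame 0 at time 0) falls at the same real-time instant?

Source frame index: (0×3600 + 55×60 + 20) × 50 + 42 = 166042.
Real time: 166042 / (50) = 83021/25 s.
Target frame: (83021/25) × (25) = 83021.

frame 83021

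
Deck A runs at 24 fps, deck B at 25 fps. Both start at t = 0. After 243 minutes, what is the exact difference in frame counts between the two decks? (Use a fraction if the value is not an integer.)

14580 frames

243 min = 14580 s.
A emits 24 × 14580 = 349920 frames; B emits 25 × 14580 = 364500.
Difference = 14580 frames; B is ahead of A.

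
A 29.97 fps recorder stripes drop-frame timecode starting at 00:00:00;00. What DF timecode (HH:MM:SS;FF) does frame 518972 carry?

Each 10-minute DF block holds 10 × 60 × 30 − 9 × 2 = 17982 frames. 518972 ÷ 17982 → 28 full blocks, remainder 15476.
Within the partial block the first minute is 1800 frames and each further minute 1798, so 8 further minute boundaries passed. Total skipped labels = 18 × 28 + 2 × 8 = 520.
Non-drop label index = 518972 + 520 = 519492; at 30 labels/s that is 04:48:36:12, i.e. DF 04:48:36;12.

04:48:36;12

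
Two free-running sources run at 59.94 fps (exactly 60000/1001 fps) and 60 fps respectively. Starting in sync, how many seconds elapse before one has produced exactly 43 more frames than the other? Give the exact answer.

The gap grows by |60 − 60000/1001| = 60/1001 frames per second.
Time for a 43-frame gap: 43 ÷ (60/1001) = 43043/60 s.

43043/60 seconds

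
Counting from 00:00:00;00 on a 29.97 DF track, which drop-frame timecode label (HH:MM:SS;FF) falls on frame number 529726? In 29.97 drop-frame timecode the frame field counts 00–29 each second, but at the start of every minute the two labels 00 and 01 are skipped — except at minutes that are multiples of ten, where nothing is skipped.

04:54:35;06

Each 10-minute DF block holds 10 × 60 × 30 − 9 × 2 = 17982 frames. 529726 ÷ 17982 → 29 full blocks, remainder 8248.
Within the partial block the first minute is 1800 frames and each further minute 1798, so 4 further minute boundaries passed. Total skipped labels = 18 × 29 + 2 × 4 = 530.
Non-drop label index = 529726 + 530 = 530256; at 30 labels/s that is 04:54:35:06, i.e. DF 04:54:35;06.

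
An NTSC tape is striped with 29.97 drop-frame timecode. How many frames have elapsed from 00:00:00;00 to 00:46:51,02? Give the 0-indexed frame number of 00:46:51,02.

As if non-drop at 30 labels/s: (0 × 3600 + 46 × 60 + 51) × 30 + 2 = 84332.
Minute boundaries passed: 46; those not divisible by 10: 46 − 4 = 42; dropped labels = 2 × 42 = 84.
Actual frame index = 84332 − 84 = 84248.

84248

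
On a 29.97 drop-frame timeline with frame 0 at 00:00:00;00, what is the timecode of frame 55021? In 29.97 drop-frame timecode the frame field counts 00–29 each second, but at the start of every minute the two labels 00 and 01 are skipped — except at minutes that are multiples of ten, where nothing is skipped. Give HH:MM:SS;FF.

Each 10-minute DF block holds 10 × 60 × 30 − 9 × 2 = 17982 frames. 55021 ÷ 17982 → 3 full blocks, remainder 1075.
Within the partial block the first minute is 1800 frames and each further minute 1798, so 0 further minute boundaries passed. Total skipped labels = 18 × 3 + 2 × 0 = 54.
Non-drop label index = 55021 + 54 = 55075; at 30 labels/s that is 00:30:35:25, i.e. DF 00:30:35;25.

00:30:35;25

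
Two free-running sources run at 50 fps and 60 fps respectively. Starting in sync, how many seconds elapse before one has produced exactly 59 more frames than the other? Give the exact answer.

The gap grows by |60 − 50| = 10 frames per second.
Time for a 59-frame gap: 59 ÷ (10) = 5.9 s.

5.9 seconds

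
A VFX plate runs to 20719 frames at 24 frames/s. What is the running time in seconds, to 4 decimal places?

Running time = 20719 × 1/24 = 20719/24 s ≈ 863.2917 s.

863.2917 seconds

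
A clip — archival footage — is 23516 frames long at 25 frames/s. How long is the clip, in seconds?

940.64 seconds

Running time = 23516 / (25) = 940.64 s.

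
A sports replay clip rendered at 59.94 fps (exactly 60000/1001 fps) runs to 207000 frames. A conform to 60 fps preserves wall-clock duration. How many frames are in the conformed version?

207207 frames

Target frames = source frames × (target rate / source rate) = 207000 × (60)/(60000/1001) = 207000 × 1001/1000 = 207207.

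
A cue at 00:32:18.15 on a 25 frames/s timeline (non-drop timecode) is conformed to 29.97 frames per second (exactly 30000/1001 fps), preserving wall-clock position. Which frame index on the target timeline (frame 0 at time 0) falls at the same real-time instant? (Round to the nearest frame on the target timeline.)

frame 58100

Source frame index: (0×3600 + 32×60 + 18) × 25 + 15 = 48465.
Real time: 48465 / (25) = 9693/5 s.
Target frame: (9693/5) × (30000/1001) = 58158000/1001 ≈ 58099.900 → 58100.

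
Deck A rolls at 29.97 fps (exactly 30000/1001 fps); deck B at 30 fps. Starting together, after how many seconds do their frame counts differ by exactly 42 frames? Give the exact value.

The gap grows by |30 − 30000/1001| = 30/1001 frames per second.
Time for a 42-frame gap: 42 ÷ (30/1001) = 1401.4 s.

1401.4 seconds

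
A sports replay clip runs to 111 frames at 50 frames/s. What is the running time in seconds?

Running time = 111 / (50) = 2.22 s.

2.22 seconds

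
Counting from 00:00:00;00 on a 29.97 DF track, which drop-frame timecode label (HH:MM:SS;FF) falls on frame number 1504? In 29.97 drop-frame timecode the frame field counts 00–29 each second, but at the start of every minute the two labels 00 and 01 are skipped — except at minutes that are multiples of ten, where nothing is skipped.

00:00:50;04

Ten DF minutes hold 17982 frames, so frame 1504 lies in block 0 (frames 0–17981) with 1504 frames into that block.
The block's first minute is 1800 frames and the rest 1798 each; 1504 frames reaches minute 0, so 0 × 18 + 0 × 2 = 0 labels have been skipped so far.
Adding those back, label number 1504 + 0 = 1504 at 30 labels/s is 50 s + 4 f = 0 h 0 min 50 s frame 4, i.e. 00:00:50;04.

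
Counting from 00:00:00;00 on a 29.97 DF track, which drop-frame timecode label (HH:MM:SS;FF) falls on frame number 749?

Each 10-minute DF block holds 10 × 60 × 30 − 9 × 2 = 17982 frames. 749 ÷ 17982 → 0 full blocks, remainder 749.
Within the partial block the first minute is 1800 frames and each further minute 1798, so 0 further minute boundaries passed. Total skipped labels = 18 × 0 + 2 × 0 = 0.
Non-drop label index = 749 + 0 = 749; at 30 labels/s that is 00:00:24:29, i.e. DF 00:00:24;29.

00:00:24;29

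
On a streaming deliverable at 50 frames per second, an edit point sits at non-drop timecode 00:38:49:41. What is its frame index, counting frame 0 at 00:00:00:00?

116491

Total seconds to the label: (0 × 3600 + 38 × 60 + 49) = 2329.
Frame index = 2329 × 50 + 41 = 116491.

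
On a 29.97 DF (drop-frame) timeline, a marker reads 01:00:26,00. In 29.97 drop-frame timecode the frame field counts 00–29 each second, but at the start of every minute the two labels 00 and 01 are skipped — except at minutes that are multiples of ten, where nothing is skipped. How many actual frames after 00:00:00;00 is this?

108672

Complete 10-minute blocks: 6, each 17982 frames → 107892.
Remaining 0 whole minutes in the current block: 0 frames.
Within the current minute: 26 × 30 + 0 = 780. Total = 107892 + 0 + 780 = 108672.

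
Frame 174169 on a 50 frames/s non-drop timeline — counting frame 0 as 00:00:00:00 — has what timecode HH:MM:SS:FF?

00:58:03:19

174169 ÷ 50 = 3483 full seconds, remainder 19 frames.
3483 s = 0 h 58 min 3 s.
Timecode: 00:58:03:19.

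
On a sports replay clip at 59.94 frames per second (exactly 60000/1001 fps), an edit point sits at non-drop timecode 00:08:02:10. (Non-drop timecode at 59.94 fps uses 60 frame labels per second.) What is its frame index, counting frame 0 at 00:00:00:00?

Total seconds to the label: (0 × 3600 + 8 × 60 + 2) = 482.
Frame index = 482 × 60 + 10 = 28930.

28930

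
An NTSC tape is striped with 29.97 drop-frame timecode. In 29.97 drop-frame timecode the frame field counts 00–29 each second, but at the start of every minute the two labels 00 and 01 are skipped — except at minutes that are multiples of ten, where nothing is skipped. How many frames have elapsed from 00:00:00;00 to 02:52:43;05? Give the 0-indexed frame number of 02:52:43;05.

As if non-drop at 30 labels/s: (2 × 3600 + 52 × 60 + 43) × 30 + 5 = 310895.
Minute boundaries passed: 172; those not divisible by 10: 172 − 17 = 155; dropped labels = 2 × 155 = 310.
Actual frame index = 310895 − 310 = 310585.

310585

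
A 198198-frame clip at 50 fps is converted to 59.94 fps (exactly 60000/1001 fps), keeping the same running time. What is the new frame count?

Target frames = source frames × (target rate / source rate) = 198198 × (60000/1001)/(50) = 198198 × 1200/1001 = 237600.

237600 frames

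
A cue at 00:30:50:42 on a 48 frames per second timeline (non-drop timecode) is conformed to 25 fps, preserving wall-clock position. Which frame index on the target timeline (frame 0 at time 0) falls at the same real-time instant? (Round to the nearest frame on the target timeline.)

Source frame index: (0×3600 + 30×60 + 50) × 48 + 42 = 88842.
Real time: 88842 / (48) = 14807/8 s.
Target frame: (14807/8) × (25) = 370175/8 ≈ 46271.875 → 46272.

frame 46272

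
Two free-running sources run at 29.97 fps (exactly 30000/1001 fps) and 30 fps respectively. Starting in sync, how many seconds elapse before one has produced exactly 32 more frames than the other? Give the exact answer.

The gap grows by |30 − 30000/1001| = 30/1001 frames per second.
Time for a 32-frame gap: 32 ÷ (30/1001) = 16016/15 s.

16016/15 seconds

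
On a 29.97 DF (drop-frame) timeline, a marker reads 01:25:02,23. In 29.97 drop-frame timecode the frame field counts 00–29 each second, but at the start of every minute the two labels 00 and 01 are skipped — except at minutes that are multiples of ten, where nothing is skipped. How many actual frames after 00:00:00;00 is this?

152929

Complete 10-minute blocks: 8, each 17982 frames → 143856.
Remaining 5 whole minutes in the current block: 1800 + 4 × 1798 = 8992 frames.
Within the current minute: 2 × 30 + 23 − 2 = 81 (labels ;00/;01 skipped at this minute). Total = 143856 + 8992 + 81 = 152929.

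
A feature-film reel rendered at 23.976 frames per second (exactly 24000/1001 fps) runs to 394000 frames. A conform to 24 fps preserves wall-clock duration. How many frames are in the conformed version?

394394 frames

Target frames = source frames × (target rate / source rate) = 394000 × (24)/(24000/1001) = 394000 × 1001/1000 = 394394.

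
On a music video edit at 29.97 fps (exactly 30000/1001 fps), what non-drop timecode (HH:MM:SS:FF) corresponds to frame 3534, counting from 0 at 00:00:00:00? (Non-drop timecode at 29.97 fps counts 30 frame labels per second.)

3534 ÷ 30 = 117 full seconds, remainder 24 frames.
117 s = 0 h 1 min 57 s.
Timecode: 00:01:57:24.

00:01:57:24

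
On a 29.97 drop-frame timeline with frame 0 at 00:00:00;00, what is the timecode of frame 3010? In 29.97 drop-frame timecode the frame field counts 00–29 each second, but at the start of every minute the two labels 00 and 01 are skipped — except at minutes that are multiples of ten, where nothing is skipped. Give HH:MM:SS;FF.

00:01:40;12

Ten DF minutes hold 17982 frames, so frame 3010 lies in block 0 (frames 0–17981) with 3010 frames into that block.
The block's first minute is 1800 frames and the rest 1798 each; 3010 frames reaches minute 1, so 0 × 18 + 1 × 2 = 2 labels have been skipped so far.
Adding those back, label number 3010 + 2 = 3012 at 30 labels/s is 100 s + 12 f = 0 h 1 min 40 s frame 12, i.e. 00:01:40;12.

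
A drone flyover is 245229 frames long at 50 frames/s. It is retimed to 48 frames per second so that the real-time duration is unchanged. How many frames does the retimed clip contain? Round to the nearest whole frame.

Frames at target rate = 245229 × (48) / (50) = 5885496/25 ≈ 235419.840.
Nearest whole frame: 235420.

235420 frames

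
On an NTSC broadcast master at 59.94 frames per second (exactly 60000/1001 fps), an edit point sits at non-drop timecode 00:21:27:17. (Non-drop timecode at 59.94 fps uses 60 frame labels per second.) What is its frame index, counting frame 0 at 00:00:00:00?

frame 77237

Total seconds to the label: (0 × 3600 + 21 × 60 + 27) = 1287.
Frame index = 1287 × 60 + 17 = 77237.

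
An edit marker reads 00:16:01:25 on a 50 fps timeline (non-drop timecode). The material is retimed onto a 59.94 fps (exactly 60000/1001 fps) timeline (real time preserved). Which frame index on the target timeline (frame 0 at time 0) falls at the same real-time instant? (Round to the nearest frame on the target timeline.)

Source frame index: (0×3600 + 16×60 + 1) × 50 + 25 = 48075.
Real time: 48075 / (50) = 1923/2 s.
Target frame: (1923/2) × (60000/1001) = 57690000/1001 ≈ 57632.368 → 57632.

frame 57632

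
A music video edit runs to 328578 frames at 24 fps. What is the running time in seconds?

Running time = 328578 / (24) = 13690.75 s.

13690.75 seconds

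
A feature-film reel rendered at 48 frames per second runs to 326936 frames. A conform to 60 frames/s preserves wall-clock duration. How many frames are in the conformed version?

408670 frames

Target frames = source frames × (target rate / source rate) = 326936 × (60)/(48) = 326936 × 5/4 = 408670.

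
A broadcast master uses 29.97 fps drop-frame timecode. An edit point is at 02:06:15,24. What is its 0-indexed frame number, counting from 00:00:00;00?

Complete 10-minute blocks: 12, each 17982 frames → 215784.
Remaining 6 whole minutes in the current block: 1800 + 5 × 1798 = 10790 frames.
Within the current minute: 15 × 30 + 24 − 2 = 472 (labels ;00/;01 skipped at this minute). Total = 215784 + 10790 + 472 = 227046.

227046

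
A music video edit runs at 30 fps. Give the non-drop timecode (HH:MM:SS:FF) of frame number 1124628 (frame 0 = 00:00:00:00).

10:24:47:18

1124628 ÷ 30 = 37487 full seconds, remainder 18 frames.
37487 s = 10 h 24 min 47 s.
Timecode: 10:24:47:18.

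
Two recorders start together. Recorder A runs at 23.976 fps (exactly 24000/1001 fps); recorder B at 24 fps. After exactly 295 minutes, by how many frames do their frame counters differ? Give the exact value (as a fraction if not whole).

424800/1001 frames

295 min = 17700 s.
A emits 24000/1001 × 17700 = 424800000/1001 frames; B emits 24 × 17700 = 424800.
Difference = 424800/1001 frames (≈ 424.3756); B is ahead of A.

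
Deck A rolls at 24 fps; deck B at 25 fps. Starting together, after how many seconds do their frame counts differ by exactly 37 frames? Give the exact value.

37 seconds

The gap grows by |25 − 24| = 1 frame per second.
Time for a 37-frame gap: 37 ÷ (1) = 37 s.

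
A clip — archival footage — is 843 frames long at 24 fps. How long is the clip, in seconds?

35.125 seconds

Running time = 843 / (24) = 35.125 s.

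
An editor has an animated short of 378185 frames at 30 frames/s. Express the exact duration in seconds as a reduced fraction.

Running time = 378185 ÷ (30) = 378185 × 1/30 = 75637/6 s.

75637/6 seconds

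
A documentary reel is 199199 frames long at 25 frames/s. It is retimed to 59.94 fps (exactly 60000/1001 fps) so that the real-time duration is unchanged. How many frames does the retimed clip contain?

Target frames = source frames × (target rate / source rate) = 199199 × (60000/1001)/(25) = 199199 × 2400/1001 = 477600.

477600 frames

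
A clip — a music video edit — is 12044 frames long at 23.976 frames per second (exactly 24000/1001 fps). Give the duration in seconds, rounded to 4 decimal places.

502.3352 seconds

Running time = 12044 × 1001/24000 = 3014011/6000 s ≈ 502.3352 s.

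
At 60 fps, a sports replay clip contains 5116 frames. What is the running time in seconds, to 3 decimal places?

Running time = 5116 × 1/60 = 1279/15 s ≈ 85.267 s.

85.267 seconds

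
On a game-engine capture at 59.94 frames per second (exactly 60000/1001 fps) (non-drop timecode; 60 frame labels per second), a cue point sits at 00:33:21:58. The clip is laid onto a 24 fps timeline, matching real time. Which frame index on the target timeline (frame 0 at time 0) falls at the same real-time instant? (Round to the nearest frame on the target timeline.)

frame 48095

Source frame index: (0×3600 + 33×60 + 21) × 60 + 58 = 120118.
Real time: 120118 / (60000/1001) = 60119059/30000 s.
Target frame: (60119059/30000) × (24) = 60119059/1250 ≈ 48095.247 → 48095.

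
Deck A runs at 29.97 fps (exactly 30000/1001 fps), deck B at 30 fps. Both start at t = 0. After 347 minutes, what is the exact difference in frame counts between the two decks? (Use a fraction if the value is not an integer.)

624600/1001 frames

347 min = 20820 s.
A emits 30000/1001 × 20820 = 624600000/1001 frames; B emits 30 × 20820 = 624600.
Difference = 624600/1001 frames (≈ 623.9760); B is ahead of A.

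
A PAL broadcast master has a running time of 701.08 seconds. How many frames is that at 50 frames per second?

Frames = 701.08 × 50 = 35054.

35054 frames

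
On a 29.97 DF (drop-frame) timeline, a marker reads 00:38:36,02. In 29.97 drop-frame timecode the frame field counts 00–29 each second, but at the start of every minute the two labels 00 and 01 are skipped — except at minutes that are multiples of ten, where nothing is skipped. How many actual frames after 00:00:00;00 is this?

69412

Complete 10-minute blocks: 3, each 17982 frames → 53946.
Remaining 8 whole minutes in the current block: 1800 + 7 × 1798 = 14386 frames.
Within the current minute: 36 × 30 + 2 − 2 = 1080 (labels ;00/;01 skipped at this minute). Total = 53946 + 14386 + 1080 = 69412.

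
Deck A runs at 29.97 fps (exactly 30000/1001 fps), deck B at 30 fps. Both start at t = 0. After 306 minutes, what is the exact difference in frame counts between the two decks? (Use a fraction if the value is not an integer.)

550800/1001 frames

306 min = 18360 s.
A emits 30000/1001 × 18360 = 550800000/1001 frames; B emits 30 × 18360 = 550800.
Difference = 550800/1001 frames (≈ 550.2498); B is ahead of A.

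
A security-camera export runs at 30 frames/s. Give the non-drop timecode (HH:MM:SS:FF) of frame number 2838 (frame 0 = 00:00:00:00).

2838 ÷ 30 = 94 full seconds, remainder 18 frames.
94 s = 0 h 1 min 34 s.
Timecode: 00:01:34:18.

00:01:34:18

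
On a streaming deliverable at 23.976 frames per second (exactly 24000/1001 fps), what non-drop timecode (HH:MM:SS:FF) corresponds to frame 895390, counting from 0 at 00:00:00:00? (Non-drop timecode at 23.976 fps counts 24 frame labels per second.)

10:21:47:22

895390 ÷ 24 = 37307 full seconds, remainder 22 frames.
37307 s = 10 h 21 min 47 s.
Timecode: 10:21:47:22.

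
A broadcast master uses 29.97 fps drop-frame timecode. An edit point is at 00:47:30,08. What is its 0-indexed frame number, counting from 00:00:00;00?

As if non-drop at 30 labels/s: (0 × 3600 + 47 × 60 + 30) × 30 + 8 = 85508.
Minute boundaries passed: 47; those not divisible by 10: 47 − 4 = 43; dropped labels = 2 × 43 = 86.
Actual frame index = 85508 − 86 = 85422.

85422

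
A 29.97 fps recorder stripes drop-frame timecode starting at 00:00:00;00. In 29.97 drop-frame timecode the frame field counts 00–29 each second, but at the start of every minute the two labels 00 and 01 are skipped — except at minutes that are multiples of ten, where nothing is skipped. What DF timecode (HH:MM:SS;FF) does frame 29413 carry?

Ten DF minutes hold 17982 frames, so frame 29413 lies in block 1 (frames 17982–35963) with 11431 frames into that block.
The block's first minute is 1800 frames and the rest 1798 each; 11431 frames reaches minute 6, so 1 × 18 + 6 × 2 = 30 labels have been skipped so far.
Adding those back, label number 29413 + 30 = 29443 at 30 labels/s is 981 s + 13 f = 0 h 16 min 21 s frame 13, i.e. 00:16:21;13.

00:16:21;13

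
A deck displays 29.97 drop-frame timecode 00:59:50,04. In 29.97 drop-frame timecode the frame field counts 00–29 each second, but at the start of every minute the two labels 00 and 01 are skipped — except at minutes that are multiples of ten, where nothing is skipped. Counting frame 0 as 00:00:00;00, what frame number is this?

107596

Complete 10-minute blocks: 5, each 17982 frames → 89910.
Remaining 9 whole minutes in the current block: 1800 + 8 × 1798 = 16184 frames.
Within the current minute: 50 × 30 + 4 − 2 = 1502 (labels ;00/;01 skipped at this minute). Total = 89910 + 16184 + 1502 = 107596.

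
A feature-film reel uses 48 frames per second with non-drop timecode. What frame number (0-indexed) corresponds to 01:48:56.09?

313737

Total seconds to the label: (1 × 3600 + 48 × 60 + 56) = 6536.
Frame index = 6536 × 48 + 9 = 313737.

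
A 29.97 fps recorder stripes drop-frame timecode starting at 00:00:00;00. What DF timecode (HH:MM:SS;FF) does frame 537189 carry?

04:58:44;07

Ten DF minutes hold 17982 frames, so frame 537189 lies in block 29 (frames 521478–539459) with 15711 frames into that block.
The block's first minute is 1800 frames and the rest 1798 each; 15711 frames reaches minute 8, so 29 × 18 + 8 × 2 = 538 labels have been skipped so far.
Adding those back, label number 537189 + 538 = 537727 at 30 labels/s is 17924 s + 7 f = 4 h 58 min 44 s frame 7, i.e. 04:58:44;07.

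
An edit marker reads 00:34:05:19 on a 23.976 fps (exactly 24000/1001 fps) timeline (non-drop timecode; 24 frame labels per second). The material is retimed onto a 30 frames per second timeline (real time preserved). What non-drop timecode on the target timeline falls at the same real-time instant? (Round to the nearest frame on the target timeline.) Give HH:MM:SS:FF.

00:34:07:25

Source frame index: (0×3600 + 34×60 + 5) × 24 + 19 = 49099.
Real time: 49099 / (24000/1001) = 49148099/24000 s.
Target frame: (49148099/24000) × (30) = 49148099/800 ≈ 61435.124 → 61435.
At 30 labels/s: frame 61435 → 00:34:07:25.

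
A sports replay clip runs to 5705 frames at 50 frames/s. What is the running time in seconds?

Running time = 5705 / (50) = 114.1 s.

114.1 seconds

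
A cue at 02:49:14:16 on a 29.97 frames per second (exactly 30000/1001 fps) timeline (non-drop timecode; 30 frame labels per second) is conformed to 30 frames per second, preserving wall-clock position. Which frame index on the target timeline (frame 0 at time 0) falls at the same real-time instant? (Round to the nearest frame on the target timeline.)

Source frame index: (2×3600 + 49×60 + 14) × 30 + 16 = 304636.
Real time: 304636 / (30000/1001) = 76235159/7500 s.
Target frame: (76235159/7500) × (30) = 76235159/250 ≈ 304940.636 → 304941.

frame 304941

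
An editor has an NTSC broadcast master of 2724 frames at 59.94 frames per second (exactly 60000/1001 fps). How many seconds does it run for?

Running time = 2724 / (60000/1001) = 45.4454 s.

45.4454 seconds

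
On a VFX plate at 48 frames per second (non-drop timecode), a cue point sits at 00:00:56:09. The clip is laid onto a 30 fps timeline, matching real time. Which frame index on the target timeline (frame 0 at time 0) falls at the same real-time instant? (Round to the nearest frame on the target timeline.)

frame 1686

Source frame index: (0×3600 + 0×60 + 56) × 48 + 9 = 2697.
Real time: 2697 / (48) = 899/16 s.
Target frame: (899/16) × (30) = 13485/8 ≈ 1685.625 → 1686.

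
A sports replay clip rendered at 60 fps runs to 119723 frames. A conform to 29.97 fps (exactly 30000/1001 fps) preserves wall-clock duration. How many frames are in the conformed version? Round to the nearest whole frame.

59802 frames

Frames at target rate = 119723 × (30000/1001) / (60) = 59861500/1001 ≈ 59801.698.
Nearest whole frame: 59802.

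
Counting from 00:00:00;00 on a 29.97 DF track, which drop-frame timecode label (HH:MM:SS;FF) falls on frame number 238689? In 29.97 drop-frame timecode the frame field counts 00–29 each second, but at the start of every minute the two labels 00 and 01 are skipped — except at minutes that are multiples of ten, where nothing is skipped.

Ten DF minutes hold 17982 frames, so frame 238689 lies in block 13 (frames 233766–251747) with 4923 frames into that block.
The block's first minute is 1800 frames and the rest 1798 each; 4923 frames reaches minute 2, so 13 × 18 + 2 × 2 = 238 labels have been skipped so far.
Adding those back, label number 238689 + 238 = 238927 at 30 labels/s is 7964 s + 7 f = 2 h 12 min 44 s frame 7, i.e. 02:12:44;07.

02:12:44;07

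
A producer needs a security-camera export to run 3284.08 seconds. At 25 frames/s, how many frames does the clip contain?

82102 frames

Frames = 3284.08 × 25 = 82102.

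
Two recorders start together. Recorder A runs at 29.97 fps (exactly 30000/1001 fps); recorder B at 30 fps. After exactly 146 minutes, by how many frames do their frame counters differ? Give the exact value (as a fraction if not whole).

262800/1001 frames

146 min = 8760 s.
A emits 30000/1001 × 8760 = 262800000/1001 frames; B emits 30 × 8760 = 262800.
Difference = 262800/1001 frames (≈ 262.5375); B is ahead of A.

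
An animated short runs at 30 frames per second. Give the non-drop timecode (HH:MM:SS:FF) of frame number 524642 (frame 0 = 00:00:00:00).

04:51:28:02

524642 ÷ 30 = 17488 full seconds, remainder 2 frames.
17488 s = 4 h 51 min 28 s.
Timecode: 04:51:28:02.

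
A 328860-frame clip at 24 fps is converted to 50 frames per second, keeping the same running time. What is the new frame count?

685125 frames

Target frames = source frames × (target rate / source rate) = 328860 × (50)/(24) = 328860 × 25/12 = 685125.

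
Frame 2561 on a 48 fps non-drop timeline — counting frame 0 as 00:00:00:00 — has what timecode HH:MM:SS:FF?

00:00:53:17

2561 ÷ 48 = 53 full seconds, remainder 17 frames.
53 s = 0 h 0 min 53 s.
Timecode: 00:00:53:17.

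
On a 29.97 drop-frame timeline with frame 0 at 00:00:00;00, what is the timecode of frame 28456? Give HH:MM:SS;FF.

Each 10-minute DF block holds 10 × 60 × 30 − 9 × 2 = 17982 frames. 28456 ÷ 17982 → 1 full block, remainder 10474.
Within the partial block the first minute is 1800 frames and each further minute 1798, so 5 further minute boundaries passed. Total skipped labels = 18 × 1 + 2 × 5 = 28.
Non-drop label index = 28456 + 28 = 28484; at 30 labels/s that is 00:15:49:14, i.e. DF 00:15:49;14.

00:15:49;14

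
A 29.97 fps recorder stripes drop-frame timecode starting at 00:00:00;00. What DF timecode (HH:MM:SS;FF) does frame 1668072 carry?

Each 10-minute DF block holds 10 × 60 × 30 − 9 × 2 = 17982 frames. 1668072 ÷ 17982 → 92 full blocks, remainder 13728.
Within the partial block the first minute is 1800 frames and each further minute 1798, so 7 further minute boundaries passed. Total skipped labels = 18 × 92 + 2 × 7 = 1670.
Non-drop label index = 1668072 + 1670 = 1669742; at 30 labels/s that is 15:27:38:02, i.e. DF 15:27:38;02.

15:27:38;02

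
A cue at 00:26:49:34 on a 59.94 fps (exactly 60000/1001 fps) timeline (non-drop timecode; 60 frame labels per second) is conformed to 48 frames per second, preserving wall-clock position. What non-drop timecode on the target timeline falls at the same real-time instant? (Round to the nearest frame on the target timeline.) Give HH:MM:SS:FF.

Source frame index: (0×3600 + 26×60 + 49) × 60 + 34 = 96574.
Real time: 96574 / (60000/1001) = 48335287/30000 s.
Target frame: (48335287/30000) × (48) = 48335287/625 ≈ 77336.459 → 77336.
At 48 labels/s: frame 77336 → 00:26:51:08.

00:26:51:08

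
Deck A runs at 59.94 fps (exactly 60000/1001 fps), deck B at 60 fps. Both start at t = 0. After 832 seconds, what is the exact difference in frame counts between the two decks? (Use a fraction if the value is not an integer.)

3840/77 frames

A emits 60000/1001 × 832 = 3840000/77 frames; B emits 60 × 832 = 49920.
Difference = 3840/77 frames (≈ 49.8701); B is ahead of A.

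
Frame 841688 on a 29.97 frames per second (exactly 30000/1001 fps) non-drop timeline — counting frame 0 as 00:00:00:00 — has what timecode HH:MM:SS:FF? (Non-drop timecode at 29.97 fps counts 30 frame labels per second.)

841688 ÷ 30 = 28056 full seconds, remainder 8 frames.
28056 s = 7 h 47 min 36 s.
Timecode: 07:47:36:08.

07:47:36:08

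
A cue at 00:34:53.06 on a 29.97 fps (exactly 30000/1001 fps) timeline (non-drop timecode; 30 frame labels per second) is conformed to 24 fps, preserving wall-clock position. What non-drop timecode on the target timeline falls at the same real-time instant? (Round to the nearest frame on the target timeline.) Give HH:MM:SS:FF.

00:34:55:07

Source frame index: (0×3600 + 34×60 + 53) × 30 + 6 = 62796.
Real time: 62796 / (30000/1001) = 5238233/2500 s.
Target frame: (5238233/2500) × (24) = 31429398/625 ≈ 50287.037 → 50287.
At 24 labels/s: frame 50287 → 00:34:55:07.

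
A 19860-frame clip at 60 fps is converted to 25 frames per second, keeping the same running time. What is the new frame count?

8275 frames

Target frames = source frames × (target rate / source rate) = 19860 × (25)/(60) = 19860 × 5/12 = 8275.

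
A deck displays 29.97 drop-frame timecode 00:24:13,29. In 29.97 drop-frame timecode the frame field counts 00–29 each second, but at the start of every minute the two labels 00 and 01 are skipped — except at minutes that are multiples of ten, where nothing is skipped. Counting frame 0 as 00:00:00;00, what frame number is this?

As if non-drop at 30 labels/s: (0 × 3600 + 24 × 60 + 13) × 30 + 29 = 43619.
Minute boundaries passed: 24; those not divisible by 10: 24 − 2 = 22; dropped labels = 2 × 22 = 44.
Actual frame index = 43619 − 44 = 43575.

43575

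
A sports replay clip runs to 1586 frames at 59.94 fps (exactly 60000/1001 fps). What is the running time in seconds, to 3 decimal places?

Running time = 1586 × 1001/60000 = 793793/30000 s ≈ 26.460 s.

26.460 seconds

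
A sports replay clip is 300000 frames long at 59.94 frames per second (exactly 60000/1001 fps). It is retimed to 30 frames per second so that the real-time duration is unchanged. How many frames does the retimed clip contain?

Target frames = source frames × (target rate / source rate) = 300000 × (30)/(60000/1001) = 300000 × 1001/2000 = 150150.

150150 frames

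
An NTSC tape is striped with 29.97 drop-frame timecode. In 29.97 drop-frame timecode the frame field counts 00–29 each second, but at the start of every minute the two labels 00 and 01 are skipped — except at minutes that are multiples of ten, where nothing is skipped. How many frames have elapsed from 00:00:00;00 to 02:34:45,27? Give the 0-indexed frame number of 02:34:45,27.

278299

Complete 10-minute blocks: 15, each 17982 frames → 269730.
Remaining 4 whole minutes in the current block: 1800 + 3 × 1798 = 7194 frames.
Within the current minute: 45 × 30 + 27 − 2 = 1375 (labels ;00/;01 skipped at this minute). Total = 269730 + 7194 + 1375 = 278299.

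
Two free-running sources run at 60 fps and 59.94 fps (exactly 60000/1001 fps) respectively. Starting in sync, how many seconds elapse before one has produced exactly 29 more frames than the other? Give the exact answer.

29029/60 seconds

The gap grows by |60000/1001 − 60| = 60/1001 frames per second.
Time for a 29-frame gap: 29 ÷ (60/1001) = 29029/60 s.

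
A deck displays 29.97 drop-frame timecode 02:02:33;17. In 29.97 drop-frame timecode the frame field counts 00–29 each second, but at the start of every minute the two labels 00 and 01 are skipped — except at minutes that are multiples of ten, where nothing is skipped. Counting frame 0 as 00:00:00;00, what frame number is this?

220387

Complete 10-minute blocks: 12, each 17982 frames → 215784.
Remaining 2 whole minutes in the current block: 1800 + 1 × 1798 = 3598 frames.
Within the current minute: 33 × 30 + 17 − 2 = 1005 (labels ;00/;01 skipped at this minute). Total = 215784 + 3598 + 1005 = 220387.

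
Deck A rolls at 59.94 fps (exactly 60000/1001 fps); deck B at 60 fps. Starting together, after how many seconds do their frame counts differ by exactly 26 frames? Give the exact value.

The gap grows by |60 − 60000/1001| = 60/1001 frames per second.
Time for a 26-frame gap: 26 ÷ (60/1001) = 13013/30 s.

13013/30 seconds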